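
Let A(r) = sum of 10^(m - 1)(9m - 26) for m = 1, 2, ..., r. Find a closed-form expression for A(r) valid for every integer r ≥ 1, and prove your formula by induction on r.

We claim A(r) = 10^r(r - 3) + 3 for all r ≥ 1.
Base case (r = 1): A(1) = -17, and the closed form gives -17. They agree.
Suppose the result is true for r = m, so A(m) = 10^m(m - 3) + 3.
Then A(m+1) = A(m) + (10^m(9m - 17)) = (10^m(m - 3) + 3) + (10^m(9m - 17)).
Simplifying, A(m+1) = 10·10^m·m - 20·10^m + 3 = 10^(m+1)((m+1) - 3) + 3,
which is the closed form with r = m+1.
Hence, by induction on r, the claim holds for every r ≥ 1.

A(r) = 10^r(r - 3) + 3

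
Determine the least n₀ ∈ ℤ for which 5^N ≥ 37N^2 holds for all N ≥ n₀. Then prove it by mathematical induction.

n₀ = 4

At N = 3: 125 < 333, so the inequality fails and n₀ ≥ 4. We prove 5^N ≥ 37N^2 for all N ≥ 4.
For the base case N = 4: 5^N = 625 and 37N^2 = 592, so 625 ≥ 592.
Suppose the result is true for N = j, so 5^j ≥ 37j^2.
Then 5^(j + 1) = 5·(5^j) ≥ 5·(37j^2).
Also, for j ≥ 4 we have 5·(37j^2) ≥ 37(j+1)^2, since 5 ≥ (1 + 1/j)^2 for all j ≥ 4.
Combining, 5^(j + 1) ≥ 37(j+1)^2.
This completes the induction.
Hence the smallest such n₀ is 4.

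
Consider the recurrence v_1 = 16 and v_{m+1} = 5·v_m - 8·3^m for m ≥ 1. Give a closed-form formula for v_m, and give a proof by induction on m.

v_m = 4·3^m + 4·5^(m - 1)

Computing the first terms: v_1 = 16, v_2 = 56, v_3 = 208. This suggests v_m = 4·3^m + 4·5^(m - 1).
For the base case m = 1: the formula gives 16 = 16 = v_1.
Inductive step: suppose the statement holds for some j ≥ 1, so v_j = 4·3^j + 4·5^(j - 1).
Then v_{j+1} = 5·v_j - 8·3^j = 5·(4·3^j + 4·5^(j - 1)) - 8·3^j = 4·3^(j + 1) + 4·5^j = 4·3^(j+1) + 4·5^((j+1) - 1),
which is the claimed formula at m = j+1.
By the principle of mathematical induction, the result holds for all m ≥ 1.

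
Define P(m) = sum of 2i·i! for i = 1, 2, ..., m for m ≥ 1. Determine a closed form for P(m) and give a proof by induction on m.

P(m) = 2(m + 1)! - 2

We claim P(m) = 2(m + 1)! - 2 for all m ≥ 1.
For the base case m = 1: P(1) = 2, and the closed form gives 2. They agree.
Suppose the result is true for m = i, so P(i) = 2(i + 1)! - 2.
Then P(i+1) = P(i) + (2(i + 1)(i + 1)!) = (2(i + 1)! - 2) + (2(i + 1)(i + 1)!).
Simplifying, P(i+1) = 2((i+1) + 1)! - 2,
which is the closed form with m = i+1.
By induction, the statement is established for all m ≥ 1.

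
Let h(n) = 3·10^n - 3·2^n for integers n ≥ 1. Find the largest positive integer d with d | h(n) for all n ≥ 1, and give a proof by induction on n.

Computing the first values: h(1) = 24 and h(2) = 288; gcd(24, 288) = 24, so d ≤ 24.
We prove 24 | 3·10^n - 3·2^n for all n ≥ 1 by induction on n.
Base step (n = 1): h(1) = 24 = 24·(1), so 24 | h(1).
Inductive step: suppose the statement holds for some m ≥ 1, i.e. 24 | h(m). Then
h(m+1) − 10·h(m) = (3·10^(m+1) - 3·2^(m+1)) − 10·(3·10^m - 3·2^m) = (-3)·2^m·(2 − 10) = (24)·2^m. Since 24 | h(m) by the inductive hypothesis, 24 | 10·h(m); and 24 | 24 since 24 = 24·1. Therefore 24 | h(m+1).
Hence, by induction on n, the claim holds for every n ≥ 1.
Therefore the largest such d is 24.

d = 24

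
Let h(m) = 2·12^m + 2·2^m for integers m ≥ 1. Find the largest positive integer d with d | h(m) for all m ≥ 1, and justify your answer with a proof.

Computing the first values: h(1) = 28 and h(2) = 296; gcd(28, 296) = 4, so d ≤ 4.
We prove 4 | 2·12^m + 2·2^m for all m ≥ 1 by induction on m.
Base case (m = 1): h(1) = 28 = 4·(7), so 4 | h(1).
Inductive step: assume the claim holds for m = p, i.e. 4 | h(p). Then
h(p+1) − 12·h(p) = (2·12^(p+1) + 2·2^(p+1)) − 12·(2·12^p + 2·2^p) = (2)·2^p·(2 − 12) = (-20)·2^p. Since 4 | h(p) by the inductive hypothesis, 4 | 12·h(p); and 4 | -20 since -20 = 4·-5. Therefore 4 | h(p+1).
Hence, by induction on m, the claim holds for every m ≥ 1.
Therefore the largest such d is 4.

d = 4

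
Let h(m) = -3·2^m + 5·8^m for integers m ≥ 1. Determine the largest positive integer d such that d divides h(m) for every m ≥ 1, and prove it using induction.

Computing the first values: h(1) = 34 and h(2) = 308; gcd(34, 308) = 2, so d ≤ 2.
We prove 2 | -3·2^m + 5·8^m for all m ≥ 1 by induction on m.
For the base case m = 1: h(1) = 34 = 2·(17), so 2 | h(1).
Inductive step: assume the claim holds for m = p, i.e. 2 | h(p). Then
h(p+1) − 8·h(p) = (-3·2^(p+1) + 5·8^(p+1)) − 8·(-3·2^p + 5·8^p) = (-3)·2^p·(2 − 8) = (18)·2^p. Since 2 | h(p) by the inductive hypothesis, 2 | 8·h(p); and 2 | 18 since 18 = 2·9. Therefore 2 | h(p+1).
By the principle of mathematical induction, the result holds for all m ≥ 1.
Therefore the largest such d is 2.

d = 2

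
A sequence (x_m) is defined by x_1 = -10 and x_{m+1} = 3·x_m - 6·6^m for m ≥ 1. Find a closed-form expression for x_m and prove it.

x_m = 2·3^(m - 1) - 2·6^m

Computing the first terms: x_1 = -10, x_2 = -66, x_3 = -414. This suggests x_m = 2·3^(m - 1) - 2·6^m.
Base step (m = 1): the formula gives -10 = -10 = x_1.
For the inductive step, assume it holds for an arbitrary k ≥ 1, so x_k = 2·3^(k - 1) - 2·6^k.
Then x_{k+1} = 3·x_k - 6·6^k = 3·(2·3^(k - 1) - 2·6^k) - 6·6^k = 2·3^k - 2·6^(k + 1) = 2·3^((k+1) - 1) - 2·6^(k+1),
which is the claimed formula at m = k+1.
By induction, the statement is established for all m ≥ 1.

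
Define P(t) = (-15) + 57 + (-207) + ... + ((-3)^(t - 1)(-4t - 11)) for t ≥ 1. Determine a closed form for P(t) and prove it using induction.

We claim P(t) = (-3)^t(t + 3) - 3 for all t ≥ 1.
For the base case t = 1: P(1) = -15, and the closed form gives -15. They agree.
For the inductive step, assume it holds for an arbitrary r ≥ 1, so P(r) = (-3)^r(r + 3) - 3.
Then P(r+1) = P(r) + ((-3)^r(-4r - 15)) = ((-3)^r(r + 3) - 3) + ((-3)^r(-4r - 15)).
Simplifying, P(r+1) = -3(-3)^r·r - 12(-3)^r - 3 = (-3)^(r+1)((r+1) + 3) - 3,
which is the closed form with t = r+1.
By induction, the statement is established for all t ≥ 1.

P(t) = (-3)^t(t + 3) - 3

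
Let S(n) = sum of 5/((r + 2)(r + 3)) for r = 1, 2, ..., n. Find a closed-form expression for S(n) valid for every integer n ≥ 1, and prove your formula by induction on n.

We claim S(n) = 5n/(3(n + 3)) for all n ≥ 1.
For the base case n = 1: S(1) = 5/12, and the closed form gives 5/12. They agree.
Suppose the result is true for n = r, so S(r) = 5r/(3(r + 3)).
Then S(r+1) = S(r) + (5/((r + 3)(r + 4))) = (5r/(3(r + 3))) + (5/((r + 3)(r + 4))).
Simplifying, S(r+1) = 5(r + 1)/(3(r + 4)) = 5(r+1)/(3((r+1) + 3)),
which is the closed form with n = r+1.
By the principle of mathematical induction, the result holds for all n ≥ 1.

S(n) = 5n/(3(n + 3))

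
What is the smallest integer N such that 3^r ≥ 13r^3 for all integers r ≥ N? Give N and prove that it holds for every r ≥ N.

N = 9

At r = 8: 6561 < 6656, so the inequality fails and N ≥ 9. We prove 3^r ≥ 13r^3 for all r ≥ 9.
Base case (r = 9): 3^r = 19683 and 13r^3 = 9477, so 19683 ≥ 9477.
Suppose the result is true for r = p, so 3^p ≥ 13p^3.
Then 3^(p + 1) = 3·(3^p) ≥ 3·(13p^3).
Also, for p ≥ 9 we have 3·(13p^3) ≥ 13(p+1)^3, since 3 ≥ (1 + 1/p)^3 for all p ≥ 9.
Combining, 3^(p + 1) ≥ 13(p+1)^3.
By the principle of mathematical induction, the result holds for all r ≥ 9.
Hence the smallest such N is 9.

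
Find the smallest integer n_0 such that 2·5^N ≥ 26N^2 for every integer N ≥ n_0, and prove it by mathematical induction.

At N = 2: 50 < 104, so the inequality fails and n_0 ≥ 3. We prove 2·5^N ≥ 26N^2 for all N ≥ 3.
Base step (N = 3): 2·5^N = 250 and 26N^2 = 234, so 250 ≥ 234.
Inductive step: assume the claim holds for N = r, so 2·5^r ≥ 26r^2.
Then 2·5^(r + 1) = 5·(2·5^r) ≥ 5·(26r^2).
Also, for r ≥ 3 we have 5·(26r^2) ≥ 26(r+1)^2, since 5 ≥ (1 + 1/r)^2 for all r ≥ 3.
Combining, 2·5^(r + 1) ≥ 26(r+1)^2.
Hence, by induction on N, the claim holds for every N ≥ 3.
Hence the smallest such n_0 is 3.

n_0 = 3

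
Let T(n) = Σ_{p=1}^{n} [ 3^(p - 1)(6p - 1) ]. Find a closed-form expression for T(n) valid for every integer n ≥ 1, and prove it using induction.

We claim T(n) = 3^n(3n - 2) + 2 for all n ≥ 1.
For the base case n = 1: T(1) = 5, and the closed form gives 5. They agree.
Inductive step: suppose the statement holds for some p ≥ 1, so T(p) = 3^p(3p - 2) + 2.
Then T(p+1) = T(p) + (3^p(6p + 5)) = (3^p(3p - 2) + 2) + (3^p(6p + 5)).
Simplifying, T(p+1) = 3^(p + 1) + 3^(p + 2)p + 2 = 3^(p+1)(3(p+1) - 2) + 2,
which is the closed form with n = p+1.
By the principle of mathematical induction, the result holds for all n ≥ 1.

T(n) = 3^n(3n - 2) + 2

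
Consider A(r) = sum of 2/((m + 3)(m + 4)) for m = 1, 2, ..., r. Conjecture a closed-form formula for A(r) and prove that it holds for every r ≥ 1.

A(r) = r/(2(r + 4))

We claim A(r) = r/(2(r + 4)) for all r ≥ 1.
Base case (r = 1): A(1) = 1/10, and the closed form gives 1/10. They agree.
Inductive step: suppose the statement holds for some m ≥ 1, so A(m) = m/(2(m + 4)).
Then A(m+1) = A(m) + (2/((m + 4)(m + 5))) = (m/(2(m + 4))) + (2/((m + 4)(m + 5))).
Simplifying, A(m+1) = (m + 1)/(2(m + 5)) = (m+1)/(2((m+1) + 4)),
which is the closed form with r = m+1.
This completes the induction.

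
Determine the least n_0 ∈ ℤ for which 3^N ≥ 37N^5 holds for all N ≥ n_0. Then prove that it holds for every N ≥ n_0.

At N = 15: 14348907 < 28096875, so the inequality fails and n_0 ≥ 16. We prove 3^N ≥ 37N^5 for all N ≥ 16.
Base step (N = 16): 3^N = 43046721 and 37N^5 = 38797312, so 43046721 ≥ 38797312.
For the inductive step, assume it holds for an arbitrary k ≥ 16, so 3^k ≥ 37k^5.
Then 3^(k + 1) = 3·(3^k) ≥ 3·(37k^5).
Also, for k ≥ 16 we have 3·(37k^5) ≥ 37(k+1)^5, since 3 ≥ (1 + 1/k)^5 for all k ≥ 16.
Combining, 3^(k + 1) ≥ 37(k+1)^5.
By induction, the statement is established for all N ≥ 16.
Hence the smallest such n_0 is 16.

n_0 = 16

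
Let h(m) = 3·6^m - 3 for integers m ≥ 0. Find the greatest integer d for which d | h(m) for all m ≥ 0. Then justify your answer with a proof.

d = 15

Computing the first values: h(0) = 0 and h(1) = 15; gcd(0, 15) = 15, so d ≤ 15.
We prove 15 | 3·6^m - 3 for all m ≥ 0 by induction on m.
When m = 0: h(0) = 0 = 15·(0), so 15 | h(0).
Inductive step: assume the claim holds for m = r, i.e. 15 | h(r). Then
h(r+1) = 3·6^(r+1) - 3 = 6·(3·6^r - 3) + 15 = 6·h(r) + 15. The first term is divisible by 15 by the inductive hypothesis, and 15 is divisible by 15. Hence 15 | h(r+1).
Hence, by induction on m, the claim holds for every m ≥ 0.
Therefore the largest such d is 15.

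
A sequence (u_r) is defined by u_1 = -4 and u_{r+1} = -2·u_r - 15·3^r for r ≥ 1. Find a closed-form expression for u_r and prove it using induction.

Computing the first terms: u_1 = -4, u_2 = -37, u_3 = -61. This suggests u_r = 5(-2)^(r - 1) - 3^(r + 1).
Base case (r = 1): the formula gives -4 = -4 = u_1.
For the inductive step, assume it holds for an arbitrary i ≥ 1, so u_i = 5(-2)^(i - 1) - 3^(i + 1).
Then u_{i+1} = -2·u_i - 15·3^i = -2·(5(-2)^(i - 1) - 3^(i + 1)) - 15·3^i = 5(-2)^i - 3^(i + 2) = 5(-2)^((i+1) - 1) - 3^((i+1) + 1),
which is the claimed formula at r = i+1.
By induction, the statement is established for all r ≥ 1.

u_r = 5(-2)^(r - 1) - 3^(r + 1)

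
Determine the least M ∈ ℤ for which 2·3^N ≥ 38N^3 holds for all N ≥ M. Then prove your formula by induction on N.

At N = 8: 13122 < 19456, so the inequality fails and M ≥ 9. We prove 2·3^N ≥ 38N^3 for all N ≥ 9.
When N = 9: 2·3^N = 39366 and 38N^3 = 27702, so 39366 ≥ 27702.
Inductive step: assume the claim holds for N = p, so 2·3^p ≥ 38p^3.
Then 2·3^(p + 1) = 3·(2·3^p) ≥ 3·(38p^3).
Also, for p ≥ 9 we have 3·(38p^3) ≥ 38(p+1)^3, since 3 ≥ (1 + 1/p)^3 for all p ≥ 9.
Combining, 2·3^(p + 1) ≥ 38(p+1)^3.
This completes the induction.
Hence the smallest such M is 9.

M = 9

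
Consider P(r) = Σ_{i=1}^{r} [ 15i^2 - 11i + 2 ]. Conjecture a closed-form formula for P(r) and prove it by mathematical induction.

We claim P(r) = r(5r^2 + 2r - 1) for all r ≥ 1.
For the base case r = 1: P(1) = 6, and the closed form gives 6. They agree.
Inductive step: assume the claim holds for r = i, so P(i) = i(5i^2 + 2i - 1).
Then P(i+1) = P(i) + (15i^2 + 19i + 6) = (i(5i^2 + 2i - 1)) + (15i^2 + 19i + 6).
Simplifying, P(i+1) = (i + 1)(5i^2 + 12i + 6) = (i+1)(5(i+1)^2 + 2(i+1) - 1),
which is the closed form with r = i+1.
By the principle of mathematical induction, the result holds for all r ≥ 1.

P(r) = r(5r^2 + 2r - 1)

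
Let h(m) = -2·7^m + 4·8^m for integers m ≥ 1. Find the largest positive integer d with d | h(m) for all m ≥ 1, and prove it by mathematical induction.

d = 2

Computing the first values: h(1) = 18 and h(2) = 158; gcd(18, 158) = 2, so d ≤ 2.
We prove 2 | -2·7^m + 4·8^m for all m ≥ 1 by induction on m.
Base case (m = 1): h(1) = 18 = 2·(9), so 2 | h(1).
Suppose the result is true for m = p, i.e. 2 | h(p). Then
h(p+1) − 8·h(p) = (-2·7^(p+1) + 4·8^(p+1)) − 8·(-2·7^p + 4·8^p) = (-2)·7^p·(7 − 8) = (2)·7^p. Since 2 | h(p) by the inductive hypothesis, 2 | 8·h(p); and 2 | 2 since 2 = 2·1. Therefore 2 | h(p+1).
This completes the induction.
Therefore the largest such d is 2.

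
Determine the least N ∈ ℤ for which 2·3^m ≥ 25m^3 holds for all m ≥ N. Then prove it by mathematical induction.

N = 8

At m = 7: 4374 < 8575, so the inequality fails and N ≥ 8. We prove 2·3^m ≥ 25m^3 for all m ≥ 8.
Base case (m = 8): 2·3^m = 13122 and 25m^3 = 12800, so 13122 ≥ 12800.
For the inductive step, assume it holds for an arbitrary r ≥ 8, so 2·3^r ≥ 25r^3.
Then 2·3^(r + 1) = 3·(2·3^r) ≥ 3·(25r^3).
Also, for r ≥ 8 we have 3·(25r^3) ≥ 25(r+1)^3, since 3 ≥ (1 + 1/r)^3 for all r ≥ 8.
Combining, 2·3^(r + 1) ≥ 25(r+1)^3.
This completes the induction.
Hence the smallest such N is 8.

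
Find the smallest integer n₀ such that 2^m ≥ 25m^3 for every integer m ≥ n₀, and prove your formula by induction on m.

n₀ = 17

At m = 16: 65536 < 102400, so the inequality fails and n₀ ≥ 17. We prove 2^m ≥ 25m^3 for all m ≥ 17.
For the base case m = 17: 2^m = 131072 and 25m^3 = 122825, so 131072 ≥ 122825.
For the inductive step, assume it holds for an arbitrary p ≥ 17, so 2^p ≥ 25p^3.
Then 2^(p + 1) = 2·(2^p) ≥ 2·(25p^3).
Also, for p ≥ 17 we have 2·(25p^3) ≥ 25(p+1)^3, since 2 ≥ (1 + 1/p)^3 for all p ≥ 17.
Combining, 2^(p + 1) ≥ 25(p+1)^3.
This completes the induction.
Hence the smallest such n₀ is 17.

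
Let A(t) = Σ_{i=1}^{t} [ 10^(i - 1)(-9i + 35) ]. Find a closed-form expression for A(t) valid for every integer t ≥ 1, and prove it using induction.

A(t) = 10^t(-t + 4) - 4

We claim A(t) = 10^t(-t + 4) - 4 for all t ≥ 1.
For the base case t = 1: A(1) = 26, and the closed form gives 26. They agree.
Inductive step: assume the claim holds for t = i, so A(i) = 10^i(-i + 4) - 4.
Then A(i+1) = A(i) + (10^i(-9i + 26)) = (10^i(-i + 4) - 4) + (10^i(-9i + 26)).
Simplifying, A(i+1) = -10·10^i·i + 30·10^i - 4 = 10^(i+1)(-(i+1) + 4) - 4,
which is the closed form with t = i+1.
This completes the induction.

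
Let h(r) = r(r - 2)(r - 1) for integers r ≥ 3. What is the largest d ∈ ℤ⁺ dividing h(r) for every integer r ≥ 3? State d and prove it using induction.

Computing the first values: h(3) = 6 and h(4) = 24; gcd(6, 24) = 6, so d ≤ 6.
We prove 6 | r(r - 2)(r - 1) for all r ≥ 3 by induction on r.
When r = 3: h(3) = 6 = 6·(1), so 6 | h(3).
Inductive step: suppose the statement holds for some k ≥ 3, i.e. 6 | h(k). Then
h(k+1) − h(k) = (k-1)·k·(k+1) − (k-2)·(k-1)·k = (k-1)·k·[(k+1) − (k-2)] = 3·(k-1)·k. The product of 2 consecutive integers is divisible by (2)! = 2, so h(k+1) − h(k) is divisible by 3·2 = 6. By the inductive hypothesis 6 | h(k), hence 6 | h(k+1).
By the principle of mathematical induction, the result holds for all r ≥ 3.
Therefore the largest such d is 6.

d = 6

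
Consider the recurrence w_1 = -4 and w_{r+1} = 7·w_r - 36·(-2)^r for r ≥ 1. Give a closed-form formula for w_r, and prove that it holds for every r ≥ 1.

w_r = (-2)^(r + 2) + 4·7^(r - 1)

Computing the first terms: w_1 = -4, w_2 = 44, w_3 = 164. This suggests w_r = (-2)^(r + 2) + 4·7^(r - 1).
For the base case r = 1: the formula gives -4 = -4 = w_1.
Inductive step: assume the claim holds for r = i, so w_i = (-2)^(i + 2) + 4·7^(i - 1).
Then w_{i+1} = 7·w_i - 36·(-2)^i = 7·((-2)^(i + 2) + 4·7^(i - 1)) - 36·(-2)^i = (-2)^(i + 3) + 4·7^i = (-2)^((i+1) + 2) + 4·7^((i+1) - 1),
which is the claimed formula at r = i+1.
By the principle of mathematical induction, the result holds for all r ≥ 1.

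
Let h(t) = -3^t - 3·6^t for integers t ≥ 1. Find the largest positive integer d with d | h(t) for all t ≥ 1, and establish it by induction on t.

d = 3

Computing the first values: h(1) = -21 and h(2) = -117; gcd(-21, -117) = 3, so d ≤ 3.
We prove 3 | -3^t - 3·6^t for all t ≥ 1 by induction on t.
Base case (t = 1): h(1) = -21 = 3·(-7), so 3 | h(1).
Suppose the result is true for t = r, i.e. 3 | h(r). Then
h(r+1) − 6·h(r) = (-3^(r+1) - 3·6^(r+1)) − 6·(-3^r - 3·6^r) = (-1)·3^r·(3 − 6) = (3)·3^r. Since 3 | h(r) by the inductive hypothesis, 3 | 6·h(r); and 3 | 3 since 3 = 3·1. Therefore 3 | h(r+1).
Hence, by induction on t, the claim holds for every t ≥ 1.
Therefore the largest such d is 3.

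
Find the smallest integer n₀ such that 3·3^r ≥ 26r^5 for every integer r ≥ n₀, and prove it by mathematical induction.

At r = 13: 4782969 < 9653618, so the inequality fails and n₀ ≥ 14. We prove 3·3^r ≥ 26r^5 for all r ≥ 14.
For the base case r = 14: 3·3^r = 14348907 and 26r^5 = 13983424, so 14348907 ≥ 13983424.
Inductive step: assume the claim holds for r = m, so 3·3^m ≥ 26m^5.
Then 3·3^(m + 1) = 3·(3·3^m) ≥ 3·(26m^5).
Also, for m ≥ 14 we have 3·(26m^5) ≥ 26(m+1)^5, since 3 ≥ (1 + 1/m)^5 for all m ≥ 14.
Combining, 3·3^(m + 1) ≥ 26(m+1)^5.
Hence, by induction on r, the claim holds for every r ≥ 14.
Hence the smallest such n₀ is 14.

n₀ = 14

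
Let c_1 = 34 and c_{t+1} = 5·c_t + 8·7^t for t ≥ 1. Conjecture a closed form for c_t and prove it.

c_t = 6·5^(t - 1) + 4·7^t

Computing the first terms: c_1 = 34, c_2 = 226, c_3 = 1522. This suggests c_t = 6·5^(t - 1) + 4·7^t.
Base case (t = 1): the formula gives 34 = 34 = c_1.
Suppose the result is true for t = k, so c_k = 6·5^(k - 1) + 4·7^k.
Then c_{k+1} = 5·c_k + 8·7^k = 5·(6·5^(k - 1) + 4·7^k) + 8·7^k = 6·5^k + 4·7^(k + 1) = 6·5^((k+1) - 1) + 4·7^(k+1),
which is the claimed formula at t = k+1.
By the principle of mathematical induction, the result holds for all t ≥ 1.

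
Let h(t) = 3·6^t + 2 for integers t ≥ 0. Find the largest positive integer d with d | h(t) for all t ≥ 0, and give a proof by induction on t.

Computing the first values: h(0) = 5 and h(1) = 20; gcd(5, 20) = 5, so d ≤ 5.
We prove 5 | 3·6^t + 2 for all t ≥ 0 by induction on t.
For the base case t = 0: h(0) = 5 = 5·(1), so 5 | h(0).
Suppose the result is true for t = p, i.e. 5 | h(p). Then
h(p+1) = 3·6^(p+1) + 2 = 6·(3·6^p + 2) - 10 = 6·h(p) - 10. The first term is divisible by 5 by the inductive hypothesis, and -10 is divisible by 5. Hence 5 | h(p+1).
By the principle of mathematical induction, the result holds for all t ≥ 0.
Therefore the largest such d is 5.

d = 5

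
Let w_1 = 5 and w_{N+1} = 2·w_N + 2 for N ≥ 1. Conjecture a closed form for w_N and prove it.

Computing the first terms: w_1 = 5, w_2 = 12, w_3 = 26. This suggests w_N = 7·2^(N - 1) - 2.
For the base case N = 1: the formula gives 5 = 5 = w_1.
Inductive step: suppose the statement holds for some i ≥ 1, so w_i = 7·2^(i - 1) - 2.
Then w_{i+1} = 2·w_i + 2 = 2·(7·2^(i - 1) - 2) + 2 = 7·2^i - 2 = 7·2^((i+1) - 1) - 2,
which is the claimed formula at N = i+1.
By the principle of mathematical induction, the result holds for all N ≥ 1.

w_N = 7·2^(N - 1) - 2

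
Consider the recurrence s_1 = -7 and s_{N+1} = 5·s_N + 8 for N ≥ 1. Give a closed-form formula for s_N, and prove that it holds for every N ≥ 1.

s_N = -5^N - 2

Computing the first terms: s_1 = -7, s_2 = -27, s_3 = -127. This suggests s_N = -5^N - 2.
Base step (N = 1): the formula gives -7 = -7 = s_1.
Inductive step: suppose the statement holds for some p ≥ 1, so s_p = -5^p - 2.
Then s_{p+1} = 5·s_p + 8 = 5·(-5^p - 2) + 8 = -5^(p + 1) - 2,
which is the claimed formula at N = p+1.
Hence, by induction on N, the claim holds for every N ≥ 1.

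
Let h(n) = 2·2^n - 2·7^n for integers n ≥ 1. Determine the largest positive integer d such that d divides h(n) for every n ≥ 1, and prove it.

d = 10

Computing the first values: h(1) = -10 and h(2) = -90; gcd(-10, -90) = 10, so d ≤ 10.
We prove 10 | 2·2^n - 2·7^n for all n ≥ 1 by induction on n.
Base case (n = 1): h(1) = -10 = 10·(-1), so 10 | h(1).
Suppose the result is true for n = r, i.e. 10 | h(r). Then
h(r+1) − 7·h(r) = (2·2^(r+1) - 2·7^(r+1)) − 7·(2·2^r - 2·7^r) = (2)·2^r·(2 − 7) = (-10)·2^r. Since 10 | h(r) by the inductive hypothesis, 10 | 7·h(r); and 10 | -10 since -10 = 10·-1. Therefore 10 | h(r+1).
By the principle of mathematical induction, the result holds for all n ≥ 1.
Therefore the largest such d is 10.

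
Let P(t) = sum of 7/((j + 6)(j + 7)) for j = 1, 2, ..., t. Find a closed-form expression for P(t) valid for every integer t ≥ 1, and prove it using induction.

P(t) = t/(t + 7)

We claim P(t) = t/(t + 7) for all t ≥ 1.
Base case (t = 1): P(1) = 1/8, and the closed form gives 1/8. They agree.
For the inductive step, assume it holds for an arbitrary j ≥ 1, so P(j) = j/(j + 7).
Then P(j+1) = P(j) + (7/((j + 7)(j + 8))) = (j/(j + 7)) + (7/((j + 7)(j + 8))).
Simplifying, P(j+1) = (j + 1)/(j + 8) = (j+1)/((j+1) + 7),
which is the closed form with t = j+1.
By induction, the statement is established for all t ≥ 1.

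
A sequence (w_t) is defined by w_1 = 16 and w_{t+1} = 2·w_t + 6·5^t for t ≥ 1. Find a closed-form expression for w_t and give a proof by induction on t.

w_t = 3·2^t + 2·5^t

Computing the first terms: w_1 = 16, w_2 = 62, w_3 = 274. This suggests w_t = 3·2^t + 2·5^t.
When t = 1: the formula gives 16 = 16 = w_1.
Suppose the result is true for t = r, so w_r = 3·2^r + 2·5^r.
Then w_{r+1} = 2·w_r + 6·5^r = 2·(3·2^r + 2·5^r) + 6·5^r = 3·2^(r + 1) + 2·5^(r + 1),
which is the claimed formula at t = r+1.
This completes the induction.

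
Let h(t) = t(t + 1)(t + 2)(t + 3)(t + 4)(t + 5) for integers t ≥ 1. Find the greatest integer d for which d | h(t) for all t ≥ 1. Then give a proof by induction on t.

Computing the first values: h(1) = 720 and h(2) = 5040; gcd(720, 5040) = 720, so d ≤ 720.
We prove 720 | t(t + 1)(t + 2)(t + 3)(t + 4)(t + 5) for all t ≥ 1 by induction on t.
Base case (t = 1): h(1) = 720 = 720·(1), so 720 | h(1).
For the inductive step, assume it holds for an arbitrary m ≥ 1, i.e. 720 | h(m). Then
h(m+1) − h(m) = (m+1)·(m+2)·(m+3)·(m+4)·(m+5)·(m+6) − m·(m+1)·(m+2)·(m+3)·(m+4)·(m+5) = (m+1)·(m+2)·(m+3)·(m+4)·(m+5)·[(m+6) − m] = 6·(m+1)·(m+2)·(m+3)·(m+4)·(m+5). The product of 5 consecutive integers is divisible by (5)! = 120, so h(m+1) − h(m) is divisible by 6·120 = 720. By the inductive hypothesis 720 | h(m), hence 720 | h(m+1).
Hence, by induction on t, the claim holds for every t ≥ 1.
Therefore the largest such d is 720.

d = 720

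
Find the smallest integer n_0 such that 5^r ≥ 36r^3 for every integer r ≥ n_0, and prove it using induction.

n_0 = 6

At r = 5: 3125 < 4500, so the inequality fails and n_0 ≥ 6. We prove 5^r ≥ 36r^3 for all r ≥ 6.
For the base case r = 6: 5^r = 15625 and 36r^3 = 7776, so 15625 ≥ 7776.
Suppose the result is true for r = k, so 5^k ≥ 36k^3.
Then 5^(k + 1) = 5·(5^k) ≥ 5·(36k^3).
Also, for k ≥ 6 we have 5·(36k^3) ≥ 36(k+1)^3, since 5 ≥ (1 + 1/k)^3 for all k ≥ 6.
Combining, 5^(k + 1) ≥ 36(k+1)^3.
Hence, by induction on r, the claim holds for every r ≥ 6.
Hence the smallest such n_0 is 6.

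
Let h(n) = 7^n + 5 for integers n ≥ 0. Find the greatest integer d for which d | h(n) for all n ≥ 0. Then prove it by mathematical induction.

d = 6

Computing the first values: h(0) = 6 and h(1) = 12; gcd(6, 12) = 6, so d ≤ 6.
We prove 6 | 7^n + 5 for all n ≥ 0 by induction on n.
Base case (n = 0): h(0) = 6 = 6·(1), so 6 | h(0).
For the inductive step, assume it holds for an arbitrary i ≥ 0, i.e. 6 | h(i). Then
h(i+1) = 7^(i+1) + 5 = 7·(7^i + 5) - 30 = 7·h(i) - 30. The first term is divisible by 6 by the inductive hypothesis, and -30 is divisible by 6. Hence 6 | h(i+1).
By the principle of mathematical induction, the result holds for all n ≥ 0.
Therefore the largest such d is 6.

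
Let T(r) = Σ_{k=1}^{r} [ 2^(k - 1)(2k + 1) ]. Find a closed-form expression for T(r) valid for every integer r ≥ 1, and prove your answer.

We claim T(r) = 2^r(2r - 1) + 1 for all r ≥ 1.
Base step (r = 1): T(1) = 3, and the closed form gives 3. They agree.
Inductive step: suppose the statement holds for some k ≥ 1, so T(k) = 2^k(2k - 1) + 1.
Then T(k+1) = T(k) + (2^k(2k + 3)) = (2^k(2k - 1) + 1) + (2^k(2k + 3)).
Simplifying, T(k+1) = 2^(k + 1) + 2^(k + 2)k + 1 = 2^(k+1)(2(k+1) - 1) + 1,
which is the closed form with r = k+1.
This completes the induction.

T(r) = 2^r(2r - 1) + 1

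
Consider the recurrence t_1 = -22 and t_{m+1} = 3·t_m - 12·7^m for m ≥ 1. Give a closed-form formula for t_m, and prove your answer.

t_m = -3^(m - 1) - 3·7^m

Computing the first terms: t_1 = -22, t_2 = -150, t_3 = -1038. This suggests t_m = -3^(m - 1) - 3·7^m.
Base case (m = 1): the formula gives -22 = -22 = t_1.
Inductive step: suppose the statement holds for some i ≥ 1, so t_i = -3^(i - 1) - 3·7^i.
Then t_{i+1} = 3·t_i - 12·7^i = 3·(-3^(i - 1) - 3·7^i) - 12·7^i = -3^i - 3·7^(i + 1) = -3^((i+1) - 1) - 3·7^(i+1),
which is the claimed formula at m = i+1.
Hence, by induction on m, the claim holds for every m ≥ 1.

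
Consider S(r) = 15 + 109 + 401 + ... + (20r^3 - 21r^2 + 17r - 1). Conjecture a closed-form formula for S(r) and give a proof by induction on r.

S(r) = r(5r^3 + 3r^2 + 3r + 4)

We claim S(r) = r(5r^3 + 3r^2 + 3r + 4) for all r ≥ 1.
For the base case r = 1: S(1) = 15, and the closed form gives 15. They agree.
Suppose the result is true for r = i, so S(i) = i(5i^3 + 3i^2 + 3i + 4).
Then S(i+1) = S(i) + (20i^3 + 39i^2 + 35i + 15) = (i(5i^3 + 3i^2 + 3i + 4)) + (20i^3 + 39i^2 + 35i + 15).
Simplifying, S(i+1) = (i + 1)(5i^3 + 18i^2 + 24i + 15) = (i+1)(5(i+1)^3 + 3(i+1)^2 + 3(i+1) + 4),
which is the closed form with r = i+1.
Hence, by induction on r, the claim holds for every r ≥ 1.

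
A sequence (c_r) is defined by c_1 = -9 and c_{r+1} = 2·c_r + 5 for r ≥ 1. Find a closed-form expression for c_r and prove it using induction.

c_r = -2^(r + 1) - 5

Computing the first terms: c_1 = -9, c_2 = -13, c_3 = -21. This suggests c_r = -2^(r + 1) - 5.
Base case (r = 1): the formula gives -9 = -9 = c_1.
For the inductive step, assume it holds for an arbitrary m ≥ 1, so c_m = -2^(m + 1) - 5.
Then c_{m+1} = 2·c_m + 5 = 2·(-2^(m + 1) - 5) + 5 = -2^(m + 2) - 5 = -2^((m+1) + 1) - 5,
which is the claimed formula at r = m+1.
By induction, the statement is established for all r ≥ 1.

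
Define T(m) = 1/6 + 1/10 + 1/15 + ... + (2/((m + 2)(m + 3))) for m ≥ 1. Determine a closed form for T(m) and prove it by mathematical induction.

T(m) = 2m/(3(m + 3))

We claim T(m) = 2m/(3(m + 3)) for all m ≥ 1.
Base case (m = 1): T(1) = 1/6, and the closed form gives 1/6. They agree.
For the inductive step, assume it holds for an arbitrary p ≥ 1, so T(p) = 2p/(3(p + 3)).
Then T(p+1) = T(p) + (2/((p + 3)(p + 4))) = (2p/(3(p + 3))) + (2/((p + 3)(p + 4))).
Simplifying, T(p+1) = 2(p + 1)/(3(p + 4)) = 2(p+1)/(3((p+1) + 3)),
which is the closed form with m = p+1.
This completes the induction.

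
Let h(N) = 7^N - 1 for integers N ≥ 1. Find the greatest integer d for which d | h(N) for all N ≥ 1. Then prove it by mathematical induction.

Computing the first values: h(1) = 6 and h(2) = 48; gcd(6, 48) = 6, so d ≤ 6.
We prove 6 | 7^N - 1 for all N ≥ 1 by induction on N.
For the base case N = 1: h(1) = 6 = 6·(1), so 6 | h(1).
Inductive step: assume the claim holds for N = m, i.e. 6 | h(m). Then
7^{m+1} − 1^{m+1} = 7·7^m − 1·1^m = 7·(7^m − 1^m) + (6)·1^m. The first term is divisible by 6 by the inductive hypothesis, and the second term (6)·1^m is divisible by 6 since 6 | 6. Hence 6 | h(m+1).
By the principle of mathematical induction, the result holds for all N ≥ 1.
Therefore the largest such d is 6.

d = 6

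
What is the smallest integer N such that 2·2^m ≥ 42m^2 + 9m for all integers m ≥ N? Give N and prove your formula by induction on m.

N = 12

At m = 11: 4096 < 5181, so the inequality fails and N ≥ 12. We prove 2·2^m ≥ 42m^2 + 9m for all m ≥ 12.
Base case (m = 12): 2·2^m = 8192 and 42m^2 + 9m = 6156, so 8192 ≥ 6156.
Inductive step: assume the claim holds for m = p, so 2·2^p ≥ 42p^2 + 9p.
Then 2·2^(p + 1) = 2·(2·2^p) ≥ 2·(42p^2 + 9p).
Also, for p ≥ 12 we have 2·(42p^2 + 9p) ≥ 42(p+1)^2 + 9(p+1), since 2·(42p^2 + 9p) − (42(p+1)^2 + 9(p+1)) = 42p^2 - 75p - 51, which is nonnegative for all p ≥ 12.
Combining, 2·2^(p + 1) ≥ 42(p+1)^2 + 9(p+1).
By induction, the statement is established for all m ≥ 12.
Hence the smallest such N is 12.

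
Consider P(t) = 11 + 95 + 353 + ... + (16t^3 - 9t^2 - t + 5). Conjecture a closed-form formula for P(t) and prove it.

P(t) = t(4t^3 + 5t^2 - t + 3)

We claim P(t) = t(4t^3 + 5t^2 - t + 3) for all t ≥ 1.
When t = 1: P(1) = 11, and the closed form gives 11. They agree.
Suppose the result is true for t = r, so P(r) = r(4r^3 + 5r^2 - r + 3).
Then P(r+1) = P(r) + (16r^3 + 39r^2 + 29r + 11) = (r(4r^3 + 5r^2 - r + 3)) + (16r^3 + 39r^2 + 29r + 11).
Simplifying, P(r+1) = (r + 1)(4r^3 + 17r^2 + 21r + 11) = (r+1)(4(r+1)^3 + 5(r+1)^2 - (r+1) + 3),
which is the closed form with t = r+1.
By induction, the statement is established for all t ≥ 1.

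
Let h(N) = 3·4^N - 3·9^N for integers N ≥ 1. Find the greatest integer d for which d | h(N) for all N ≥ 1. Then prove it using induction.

Computing the first values: h(1) = -15 and h(2) = -195; gcd(-15, -195) = 15, so d ≤ 15.
We prove 15 | 3·4^N - 3·9^N for all N ≥ 1 by induction on N.
Base step (N = 1): h(1) = -15 = 15·(-1), so 15 | h(1).
Inductive step: suppose the statement holds for some i ≥ 1, i.e. 15 | h(i). Then
h(i+1) − 9·h(i) = (3·4^(i+1) - 3·9^(i+1)) − 9·(3·4^i - 3·9^i) = (3)·4^i·(4 − 9) = (-15)·4^i. Since 15 | h(i) by the inductive hypothesis, 15 | 9·h(i); and 15 | -15 since -15 = 15·-1. Therefore 15 | h(i+1).
This completes the induction.
Therefore the largest such d is 15.

d = 15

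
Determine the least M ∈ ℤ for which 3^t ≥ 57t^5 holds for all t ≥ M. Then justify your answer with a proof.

At t = 16: 43046721 < 59768832, so the inequality fails and M ≥ 17. We prove 3^t ≥ 57t^5 for all t ≥ 17.
When t = 17: 3^t = 129140163 and 57t^5 = 80931849, so 129140163 ≥ 80931849.
Inductive step: assume the claim holds for t = m, so 3^m ≥ 57m^5.
Then 3^(m + 1) = 3·(3^m) ≥ 3·(57m^5).
Also, for m ≥ 17 we have 3·(57m^5) ≥ 57(m+1)^5, since 3 ≥ (1 + 1/m)^5 for all m ≥ 17.
Combining, 3^(m + 1) ≥ 57(m+1)^5.
This completes the induction.
Hence the smallest such M is 17.

M = 17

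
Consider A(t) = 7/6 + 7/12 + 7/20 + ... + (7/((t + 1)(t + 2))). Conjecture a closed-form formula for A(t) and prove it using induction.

We claim A(t) = 7t/(2(t + 2)) for all t ≥ 1.
When t = 1: A(1) = 7/6, and the closed form gives 7/6. They agree.
Suppose the result is true for t = i, so A(i) = 7i/(2(i + 2)).
Then A(i+1) = A(i) + (7/((i + 2)(i + 3))) = (7i/(2(i + 2))) + (7/((i + 2)(i + 3))).
Simplifying, A(i+1) = 7(i + 1)/(2(i + 3)) = 7(i+1)/(2((i+1) + 2)),
which is the closed form with t = i+1.
By the principle of mathematical induction, the result holds for all t ≥ 1.

A(t) = 7t/(2(t + 2))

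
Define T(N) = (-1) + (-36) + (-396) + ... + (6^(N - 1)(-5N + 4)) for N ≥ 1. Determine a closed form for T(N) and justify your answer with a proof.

We claim T(N) = 6^N(-N + 1) - 1 for all N ≥ 1.
When N = 1: T(1) = -1, and the closed form gives -1. They agree.
Inductive step: suppose the statement holds for some r ≥ 1, so T(r) = 6^r(-r + 1) - 1.
Then T(r+1) = T(r) + (6^r(-5r - 1)) = (6^r(-r + 1) - 1) + (6^r(-5r - 1)).
Simplifying, T(r+1) = -6·6^r·r - 1 = 6^(r+1)(-(r+1) + 1) - 1,
which is the closed form with N = r+1.
By induction, the statement is established for all N ≥ 1.

T(N) = 6^N(-N + 1) - 1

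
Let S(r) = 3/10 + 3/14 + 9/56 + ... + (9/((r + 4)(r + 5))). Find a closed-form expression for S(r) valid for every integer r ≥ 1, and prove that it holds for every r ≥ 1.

S(r) = 9r/(5(r + 5))

We claim S(r) = 9r/(5(r + 5)) for all r ≥ 1.
When r = 1: S(1) = 3/10, and the closed form gives 3/10. They agree.
Inductive step: assume the claim holds for r = k, so S(k) = 9k/(5(k + 5)).
Then S(k+1) = S(k) + (9/((k + 5)(k + 6))) = (9k/(5(k + 5))) + (9/((k + 5)(k + 6))).
Simplifying, S(k+1) = 9(k + 1)/(5(k + 6)) = 9(k+1)/(5((k+1) + 5)),
which is the closed form with r = k+1.
Hence, by induction on r, the claim holds for every r ≥ 1.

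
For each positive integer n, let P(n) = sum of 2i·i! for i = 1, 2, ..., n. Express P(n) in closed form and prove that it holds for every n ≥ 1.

P(n) = 2(n + 1)! - 2

We claim P(n) = 2(n + 1)! - 2 for all n ≥ 1.
Base step (n = 1): P(1) = 2, and the closed form gives 2. They agree.
Suppose the result is true for n = i, so P(i) = 2(i + 1)! - 2.
Then P(i+1) = P(i) + (2(i + 1)(i + 1)!) = (2(i + 1)! - 2) + (2(i + 1)(i + 1)!).
Simplifying, P(i+1) = 2((i+1) + 1)! - 2,
which is the closed form with n = i+1.
By the principle of mathematical induction, the result holds for all n ≥ 1.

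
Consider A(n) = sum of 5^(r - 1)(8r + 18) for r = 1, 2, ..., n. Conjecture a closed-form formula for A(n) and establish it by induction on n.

A(n) = 2·5^n(n + 2) - 4

We claim A(n) = 2·5^n(n + 2) - 4 for all n ≥ 1.
When n = 1: A(1) = 26, and the closed form gives 26. They agree.
Suppose the result is true for n = r, so A(r) = 2·5^r(r + 2) - 4.
Then A(r+1) = A(r) + (5^r(8r + 26)) = (2·5^r(r + 2) - 4) + (5^r(8r + 26)).
Simplifying, A(r+1) = 10·5^r·r + 30·5^r - 4 = 2·5^(r+1)((r+1) + 2) - 4,
which is the closed form with n = r+1.
By induction, the statement is established for all n ≥ 1.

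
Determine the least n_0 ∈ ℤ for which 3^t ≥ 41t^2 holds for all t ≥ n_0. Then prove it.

n_0 = 7

At t = 6: 729 < 1476, so the inequality fails and n_0 ≥ 7. We prove 3^t ≥ 41t^2 for all t ≥ 7.
Base case (t = 7): 3^t = 2187 and 41t^2 = 2009, so 2187 ≥ 2009.
Inductive step: suppose the statement holds for some r ≥ 7, so 3^r ≥ 41r^2.
Then 3^(r + 1) = 3·(3^r) ≥ 3·(41r^2).
Also, for r ≥ 7 we have 3·(41r^2) ≥ 41(r+1)^2, since 3 ≥ (1 + 1/r)^2 for all r ≥ 7.
Combining, 3^(r + 1) ≥ 41(r+1)^2.
By induction, the statement is established for all t ≥ 7.
Hence the smallest such n_0 is 7.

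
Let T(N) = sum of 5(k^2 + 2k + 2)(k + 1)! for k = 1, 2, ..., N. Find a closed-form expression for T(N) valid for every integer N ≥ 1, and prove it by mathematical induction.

T(N) = (5N + 5)(N + 2)! - 10

We claim T(N) = (5N + 5)(N + 2)! - 10 for all N ≥ 1.
Base step (N = 1): T(1) = 50, and the closed form gives 50. They agree.
Inductive step: assume the claim holds for N = k, so T(k) = (5k + 5)(k + 2)! - 10.
Then T(k+1) = T(k) + (5(k^2 + 4k + 5)(k + 2)!) = ((5k + 5)(k + 2)! - 10) + (5(k^2 + 4k + 5)(k + 2)!).
Simplifying, T(k+1) = (5(k+1) + 5)((k+1) + 2)! - 10,
which is the closed form with N = k+1.
By the principle of mathematical induction, the result holds for all N ≥ 1.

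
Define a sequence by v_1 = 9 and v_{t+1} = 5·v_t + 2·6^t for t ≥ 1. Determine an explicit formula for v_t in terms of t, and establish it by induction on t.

Computing the first terms: v_1 = 9, v_2 = 57, v_3 = 357. This suggests v_t = -3·5^(t - 1) + 2·6^t.
Base case (t = 1): the formula gives 9 = 9 = v_1.
Suppose the result is true for t = k, so v_k = -3·5^(k - 1) + 2·6^k.
Then v_{k+1} = 5·v_k + 2·6^k = 5·(-3·5^(k - 1) + 2·6^k) + 2·6^k = -3·5^k + 2·6^(k + 1) = -3·5^((k+1) - 1) + 2·6^(k+1),
which is the claimed formula at t = k+1.
This completes the induction.

v_t = -3·5^(t - 1) + 2·6^t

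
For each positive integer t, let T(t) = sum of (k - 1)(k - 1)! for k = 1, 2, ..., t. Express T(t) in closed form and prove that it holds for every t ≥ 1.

We claim T(t) = t! - 1 for all t ≥ 1.
Base case (t = 1): T(1) = 0, and the closed form gives 0. They agree.
Suppose the result is true for t = k, so T(k) = k! - 1.
Then T(k+1) = T(k) + (k·k!) = (k! - 1) + (k·k!).
Simplifying, T(k+1) = (k+1)! - 1,
which is the closed form with t = k+1.
By induction, the statement is established for all t ≥ 1.

T(t) = t! - 1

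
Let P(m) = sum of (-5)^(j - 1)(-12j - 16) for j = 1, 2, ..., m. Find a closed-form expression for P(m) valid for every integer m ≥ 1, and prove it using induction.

We claim P(m) = (-5)^m(2m + 3) - 3 for all m ≥ 1.
When m = 1: P(1) = -28, and the closed form gives -28. They agree.
Inductive step: suppose the statement holds for some j ≥ 1, so P(j) = (-5)^j(2j + 3) - 3.
Then P(j+1) = P(j) + ((-5)^j(-12j - 28)) = ((-5)^j(2j + 3) - 3) + ((-5)^j(-12j - 28)).
Simplifying, P(j+1) = -10(-5)^j·j - 25(-5)^j - 3 = (-5)^(j+1)(2(j+1) + 3) - 3,
which is the closed form with m = j+1.
Hence, by induction on m, the claim holds for every m ≥ 1.

P(m) = (-5)^m(2m + 3) - 3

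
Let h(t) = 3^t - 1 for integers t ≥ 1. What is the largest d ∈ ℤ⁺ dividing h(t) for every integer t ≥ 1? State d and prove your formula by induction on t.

Computing the first values: h(1) = 2 and h(2) = 8; gcd(2, 8) = 2, so d ≤ 2.
We prove 2 | 3^t - 1 for all t ≥ 1 by induction on t.
Base case (t = 1): h(1) = 2 = 2·(1), so 2 | h(1).
Inductive step: assume the claim holds for t = p, i.e. 2 | h(p). Then
3^{p+1} − 1^{p+1} = 3·3^p − 1·1^p = 3·(3^p − 1^p) + (2)·1^p. The first term is divisible by 2 by the inductive hypothesis, and the second term (2)·1^p is divisible by 2 since 2 | 2. Hence 2 | h(p+1).
By the principle of mathematical induction, the result holds for all t ≥ 1.
Therefore the largest such d is 2.

d = 2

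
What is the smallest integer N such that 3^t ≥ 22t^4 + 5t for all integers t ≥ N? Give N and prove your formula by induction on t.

At t = 11: 177147 < 322157, so the inequality fails and N ≥ 12. We prove 3^t ≥ 22t^4 + 5t for all t ≥ 12.
Base step (t = 12): 3^t = 531441 and 22t^4 + 5t = 456252, so 531441 ≥ 456252.
Suppose the result is true for t = r, so 3^r ≥ 22r^4 + 5r.
Then 3^(r + 1) = 3·(3^r) ≥ 3·(22r^4 + 5r).
Also, for r ≥ 12 we have 3·(22r^4 + 5r) ≥ 22(r+1)^4 + 5(r+1), since 3·(22r^4 + 5r) − (22(r+1)^4 + 5(r+1)) = 44r^4 - 88r^3 - 132r^2 - 78r - 27, which is nonnegative for all r ≥ 12.
Combining, 3^(r + 1) ≥ 22(r+1)^4 + 5(r+1).
This completes the induction.
Hence the smallest such N is 12.

N = 12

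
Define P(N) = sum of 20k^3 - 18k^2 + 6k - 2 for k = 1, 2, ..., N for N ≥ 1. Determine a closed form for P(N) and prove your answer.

We claim P(N) = N(5N^3 + 4N^2 - N - 2) for all N ≥ 1.
For the base case N = 1: P(1) = 6, and the closed form gives 6. They agree.
Inductive step: suppose the statement holds for some k ≥ 1, so P(k) = k(5k^3 + 4k^2 - k - 2).
Then P(k+1) = P(k) + (20k^3 + 42k^2 + 30k + 6) = (k(5k^3 + 4k^2 - k - 2)) + (20k^3 + 42k^2 + 30k + 6).
Simplifying, P(k+1) = (k + 1)(5k^3 + 19k^2 + 22k + 6) = (k+1)(5(k+1)^3 + 4(k+1)^2 - (k+1) - 2),
which is the closed form with N = k+1.
This completes the induction.

P(N) = N(5N^3 + 4N^2 - N - 2)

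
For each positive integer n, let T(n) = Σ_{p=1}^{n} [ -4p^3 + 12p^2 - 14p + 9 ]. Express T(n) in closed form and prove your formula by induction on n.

T(n) = -n(n - 2)(n^2 + 2)

We claim T(n) = -n(n - 2)(n^2 + 2) for all n ≥ 1.
Base case (n = 1): T(1) = 3, and the closed form gives 3. They agree.
For the inductive step, assume it holds for an arbitrary p ≥ 1, so T(p) = p(-p^3 + 2p^2 - 2p + 4).
Then T(p+1) = T(p) + (-4p^3 - 2p + 3) = (p(-p^3 + 2p^2 - 2p + 4)) + (-4p^3 - 2p + 3).
Simplifying, T(p+1) = -(p - 1)(p + 1)(p^2 + 2p + 3) = -(p+1)((p+1) - 2)((p+1)^2 + 2),
which is the closed form with n = p+1.
This completes the induction.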